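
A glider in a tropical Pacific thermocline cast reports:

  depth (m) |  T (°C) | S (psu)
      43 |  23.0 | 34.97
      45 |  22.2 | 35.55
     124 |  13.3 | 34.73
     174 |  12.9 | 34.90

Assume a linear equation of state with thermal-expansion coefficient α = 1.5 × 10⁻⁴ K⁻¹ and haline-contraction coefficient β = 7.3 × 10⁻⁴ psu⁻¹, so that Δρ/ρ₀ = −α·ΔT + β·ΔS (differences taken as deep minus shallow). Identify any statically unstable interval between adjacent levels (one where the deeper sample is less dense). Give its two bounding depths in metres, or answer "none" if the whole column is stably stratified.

Evaluate Δρ/ρ₀ = −αΔT + βΔS across each adjacent pair:
  43–45 m: −αΔT+βΔS = −(1.5 × 10⁻⁴)(-0.8)+(7.3 × 10⁻⁴)(+0.58) = 5.4 × 10⁻⁴ → stable
  45–124 m: −αΔT+βΔS = −(1.5 × 10⁻⁴)(-8.9)+(7.3 × 10⁻⁴)(-0.82) = 7.4 × 10⁻⁴ → stable
  124–174 m: −αΔT+βΔS = −(1.5 × 10⁻⁴)(-0.4)+(7.3 × 10⁻⁴)(+0.17) = 1.8 × 10⁻⁴ → stable
Every interval has Δρ > 0: the column is stably stratified throughout.

none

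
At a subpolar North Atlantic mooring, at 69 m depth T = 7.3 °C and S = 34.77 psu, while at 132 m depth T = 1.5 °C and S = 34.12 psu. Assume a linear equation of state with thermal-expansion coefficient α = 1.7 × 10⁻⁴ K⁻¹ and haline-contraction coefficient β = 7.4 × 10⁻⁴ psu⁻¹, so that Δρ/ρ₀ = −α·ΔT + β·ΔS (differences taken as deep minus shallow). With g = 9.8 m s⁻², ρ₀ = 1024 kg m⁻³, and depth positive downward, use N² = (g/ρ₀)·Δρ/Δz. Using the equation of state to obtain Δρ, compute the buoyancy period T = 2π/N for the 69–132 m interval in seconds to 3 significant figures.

ΔT = -5.8 K, ΔS = -0.65 psu (deep − shallow).
Δρ/ρ₀ = −αΔT + βΔS = 9.86 × 10⁻⁴ − 4.81 × 10⁻⁴ = 5.05 × 10⁻⁴, so Δρ ≈ 0.5171 kg m⁻³.
N² = (g/ρ₀)·Δρ/Δz = g·(Δρ/ρ₀)/Δz = 9.8 × 5.05 × 10⁻⁴ / 63 = 7.8556 × 10⁻⁵ s⁻².
N = √(7.8556 × 10⁻⁵) = 8.8632 × 10⁻³ rad s⁻¹ → T = 2π/N = 708.91 s ≈ 709 s.

709 s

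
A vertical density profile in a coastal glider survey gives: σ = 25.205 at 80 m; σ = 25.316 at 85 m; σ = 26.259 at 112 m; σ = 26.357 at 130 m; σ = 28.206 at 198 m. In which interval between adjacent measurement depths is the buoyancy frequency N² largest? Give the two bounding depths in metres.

Compute the density gradient over each adjacent pair:
  80–85 m: Δρ/Δz = 0.111/5 = 0.022 kg m⁻⁴
  85–112 m: Δρ/Δz = 0.943/27 = 0.035 kg m⁻⁴
  112–130 m: Δρ/Δz = 0.098/18 = 5.4 × 10⁻³ kg m⁻⁴
  130–198 m: Δρ/Δz = 1.849/68 = 0.027 kg m⁻⁴
The largest gradient is in the 85–112 m interval — the pycnocline.

85–112 m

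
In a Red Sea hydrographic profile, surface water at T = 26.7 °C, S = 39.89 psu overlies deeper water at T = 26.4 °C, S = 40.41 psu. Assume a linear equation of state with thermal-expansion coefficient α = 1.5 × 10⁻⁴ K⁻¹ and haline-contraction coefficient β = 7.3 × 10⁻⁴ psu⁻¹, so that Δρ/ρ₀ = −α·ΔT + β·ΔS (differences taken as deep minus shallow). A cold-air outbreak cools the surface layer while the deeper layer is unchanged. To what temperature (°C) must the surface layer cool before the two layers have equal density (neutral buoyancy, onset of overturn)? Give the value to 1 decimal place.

Neutral buoyancy requires Δρ = 0, i.e. −α(T_deep − T_surf′) + β(S_deep − S_surf) = 0.
T_surf′ = T_deep − (β/α)·ΔS = 26.4 − (7.3 × 10⁻⁴/1.5 × 10⁻⁴)·(+0.52) = 23.869 °C.
Cooling required: 26.7 − (23.869) = 2.831 °C.

23.9 °C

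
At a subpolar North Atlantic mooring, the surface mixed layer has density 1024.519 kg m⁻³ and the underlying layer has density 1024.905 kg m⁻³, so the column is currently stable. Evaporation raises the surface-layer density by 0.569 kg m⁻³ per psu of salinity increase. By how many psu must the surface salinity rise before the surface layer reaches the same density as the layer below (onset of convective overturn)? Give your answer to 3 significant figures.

0.678 psu

Density deficit of the surface layer: 1024.905 − 1024.519 = 0.386 kg m⁻³.
Required change = 0.386 / 0.569 = 0.678 psu.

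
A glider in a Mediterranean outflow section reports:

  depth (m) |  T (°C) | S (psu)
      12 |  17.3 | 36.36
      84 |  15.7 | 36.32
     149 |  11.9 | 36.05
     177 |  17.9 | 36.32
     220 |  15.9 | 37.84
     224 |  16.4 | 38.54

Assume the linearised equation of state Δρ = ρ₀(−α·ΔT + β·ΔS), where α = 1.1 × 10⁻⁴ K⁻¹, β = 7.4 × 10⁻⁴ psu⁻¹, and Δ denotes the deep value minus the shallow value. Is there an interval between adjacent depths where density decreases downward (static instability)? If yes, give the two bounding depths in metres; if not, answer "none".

149–177 m

Evaluate Δρ/ρ₀ = −αΔT + βΔS across each adjacent pair:
  12–84 m: −αΔT+βΔS = −(1.1 × 10⁻⁴)(-1.6)+(7.4 × 10⁻⁴)(-0.04) = 1.5 × 10⁻⁴ → stable
  84–149 m: −αΔT+βΔS = −(1.1 × 10⁻⁴)(-3.8)+(7.4 × 10⁻⁴)(-0.27) = 2.2 × 10⁻⁴ → stable
  149–177 m: −αΔT+βΔS = −(1.1 × 10⁻⁴)(+6.0)+(7.4 × 10⁻⁴)(+0.27) = -4.6 × 10⁻⁴ → UNSTABLE
  177–220 m: −αΔT+βΔS = −(1.1 × 10⁻⁴)(-2.0)+(7.4 × 10⁻⁴)(+1.52) = 1.3 × 10⁻³ → stable
  220–224 m: −αΔT+βΔS = −(1.1 × 10⁻⁴)(+0.5)+(7.4 × 10⁻⁴)(+0.70) = 4.6 × 10⁻⁴ → stable
The 149–177 m interval has Δρ < 0: lighter water underlies denser water.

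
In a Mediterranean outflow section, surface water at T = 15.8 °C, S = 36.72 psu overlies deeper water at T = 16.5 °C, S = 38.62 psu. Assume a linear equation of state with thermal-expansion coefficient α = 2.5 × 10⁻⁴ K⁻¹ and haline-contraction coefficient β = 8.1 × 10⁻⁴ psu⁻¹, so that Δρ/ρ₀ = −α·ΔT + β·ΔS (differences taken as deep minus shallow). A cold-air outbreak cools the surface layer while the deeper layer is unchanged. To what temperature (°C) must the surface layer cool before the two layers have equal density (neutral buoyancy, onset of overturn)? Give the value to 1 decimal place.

10.3 °C

Neutral buoyancy requires Δρ = 0, i.e. −α(T_deep − T_surf′) + β(S_deep − S_surf) = 0.
T_surf′ = T_deep − (β/α)·ΔS = 16.5 − (8.1 × 10⁻⁴/2.5 × 10⁻⁴)·(+1.90) = 10.344 °C.
Cooling required: 15.8 − (10.344) = 5.456 °C.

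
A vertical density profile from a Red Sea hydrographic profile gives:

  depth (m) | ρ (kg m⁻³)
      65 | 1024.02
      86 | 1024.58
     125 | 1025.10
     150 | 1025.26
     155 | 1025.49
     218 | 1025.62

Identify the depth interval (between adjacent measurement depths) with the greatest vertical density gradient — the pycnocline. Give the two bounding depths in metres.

150–155 m

Compute the density gradient over each adjacent pair:
  65–86 m: Δρ/Δz = 0.56/21 = 0.027 kg m⁻⁴
  86–125 m: Δρ/Δz = 0.52/39 = 0.013 kg m⁻⁴
  125–150 m: Δρ/Δz = 0.16/25 = 6.4 × 10⁻³ kg m⁻⁴
  150–155 m: Δρ/Δz = 0.23/5 = 0.046 kg m⁻⁴
  155–218 m: Δρ/Δz = 0.13/63 = 2.1 × 10⁻³ kg m⁻⁴
The largest gradient is in the 150–155 m interval — the pycnocline.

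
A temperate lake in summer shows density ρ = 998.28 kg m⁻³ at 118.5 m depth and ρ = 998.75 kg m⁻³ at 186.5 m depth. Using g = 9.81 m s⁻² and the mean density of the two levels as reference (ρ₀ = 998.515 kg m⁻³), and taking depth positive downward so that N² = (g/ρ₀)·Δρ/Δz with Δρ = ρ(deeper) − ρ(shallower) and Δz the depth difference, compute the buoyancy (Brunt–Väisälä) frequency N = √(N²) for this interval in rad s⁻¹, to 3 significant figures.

Δρ = 998.75 − 998.28 = 0.47 kg m⁻³ over Δz = 186.5 − 118.5 = 68 m.
N² = (9.81/998.515) × (0.47/68) = 6.7905 × 10⁻⁵ s⁻².
N = √(6.7905 × 10⁻⁵) = 8.2404 × 10⁻³ rad s⁻¹ ≈ 8.24 × 10⁻³ rad s⁻¹.
Since Δρ > 0 the layer is stably stratified.

8.24 × 10⁻³ rad s⁻¹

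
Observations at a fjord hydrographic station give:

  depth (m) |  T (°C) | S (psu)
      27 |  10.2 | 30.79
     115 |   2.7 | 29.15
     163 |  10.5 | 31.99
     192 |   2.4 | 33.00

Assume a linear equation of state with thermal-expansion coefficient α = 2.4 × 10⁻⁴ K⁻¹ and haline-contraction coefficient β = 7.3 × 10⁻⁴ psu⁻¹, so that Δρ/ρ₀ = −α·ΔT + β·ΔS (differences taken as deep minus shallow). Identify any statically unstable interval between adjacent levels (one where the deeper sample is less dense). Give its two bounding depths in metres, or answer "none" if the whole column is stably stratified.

Evaluate Δρ/ρ₀ = −αΔT + βΔS across each adjacent pair:
  27–115 m: −αΔT+βΔS = −(2.4 × 10⁻⁴)(-7.5)+(7.3 × 10⁻⁴)(-1.64) = 6.0 × 10⁻⁴ → stable
  115–163 m: −αΔT+βΔS = −(2.4 × 10⁻⁴)(+7.8)+(7.3 × 10⁻⁴)(+2.84) = 2.0 × 10⁻⁴ → stable
  163–192 m: −αΔT+βΔS = −(2.4 × 10⁻⁴)(-8.1)+(7.3 × 10⁻⁴)(+1.01) = 2.7 × 10⁻³ → stable
Every interval has Δρ > 0: the column is stably stratified throughout.

none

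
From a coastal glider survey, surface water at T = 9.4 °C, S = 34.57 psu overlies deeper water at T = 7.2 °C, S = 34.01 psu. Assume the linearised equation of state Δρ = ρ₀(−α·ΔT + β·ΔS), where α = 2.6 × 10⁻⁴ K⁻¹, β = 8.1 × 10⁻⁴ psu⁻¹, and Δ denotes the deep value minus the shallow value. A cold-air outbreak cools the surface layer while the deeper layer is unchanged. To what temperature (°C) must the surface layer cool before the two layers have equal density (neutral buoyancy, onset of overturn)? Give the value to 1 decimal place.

8.9 °C

Neutral buoyancy requires Δρ = 0, i.e. −α(T_deep − T_surf′) + β(S_deep − S_surf) = 0.
T_surf′ = T_deep − (β/α)·ΔS = 7.2 − (8.1 × 10⁻⁴/2.6 × 10⁻⁴)·(-0.56) = 8.945 °C.
Cooling required: 9.4 − (8.945) = 0.455 °C.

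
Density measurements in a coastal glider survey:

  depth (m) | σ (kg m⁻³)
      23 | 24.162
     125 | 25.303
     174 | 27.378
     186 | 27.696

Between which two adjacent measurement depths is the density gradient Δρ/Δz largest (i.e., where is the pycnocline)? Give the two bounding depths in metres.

125–174 m

Compute the density gradient over each adjacent pair:
  23–125 m: Δρ/Δz = 1.141/102 = 0.011 kg m⁻⁴
  125–174 m: Δρ/Δz = 2.075/49 = 0.042 kg m⁻⁴
  174–186 m: Δρ/Δz = 0.318/12 = 0.026 kg m⁻⁴
The largest gradient is in the 125–174 m interval — the pycnocline.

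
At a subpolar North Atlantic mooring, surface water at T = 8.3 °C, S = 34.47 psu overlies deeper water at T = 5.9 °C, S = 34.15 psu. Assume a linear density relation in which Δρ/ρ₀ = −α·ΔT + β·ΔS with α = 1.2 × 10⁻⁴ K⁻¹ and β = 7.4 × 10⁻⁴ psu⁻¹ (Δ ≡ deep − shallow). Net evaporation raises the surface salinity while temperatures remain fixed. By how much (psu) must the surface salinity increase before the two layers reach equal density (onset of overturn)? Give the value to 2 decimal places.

0.07 psu

Neutral buoyancy requires −α(T_deep − T_surf) + β(S_deep − S_surf′) = 0.
S_surf′ = S_deep − (α/β)·ΔT = 34.15 − (1.2 × 10⁻⁴/7.4 × 10⁻⁴)·(-2.4) = 34.5392 psu.
Increase required: 34.5392 − 34.47 = 0.0692 psu.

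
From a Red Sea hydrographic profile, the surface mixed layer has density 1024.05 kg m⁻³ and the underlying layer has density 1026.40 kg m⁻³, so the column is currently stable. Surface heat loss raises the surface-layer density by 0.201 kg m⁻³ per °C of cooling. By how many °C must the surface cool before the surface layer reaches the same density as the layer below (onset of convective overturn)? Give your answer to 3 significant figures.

Density deficit of the surface layer: 1026.40 − 1024.05 = 2.35 kg m⁻³.
Required change = 2.35 / 0.201 = 11.7 °C.

11.7 °C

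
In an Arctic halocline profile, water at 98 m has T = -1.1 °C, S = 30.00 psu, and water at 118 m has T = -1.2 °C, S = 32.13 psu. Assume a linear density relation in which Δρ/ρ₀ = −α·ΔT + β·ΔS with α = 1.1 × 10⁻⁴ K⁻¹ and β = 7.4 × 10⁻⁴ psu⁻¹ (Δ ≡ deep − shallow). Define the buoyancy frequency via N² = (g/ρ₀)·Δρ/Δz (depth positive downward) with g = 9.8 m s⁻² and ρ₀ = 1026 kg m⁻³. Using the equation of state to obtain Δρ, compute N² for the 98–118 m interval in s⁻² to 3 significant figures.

7.78 × 10⁻⁴ s⁻²

ΔT = -0.1 K, ΔS = +2.13 psu (deep − shallow).
Δρ/ρ₀ = −αΔT + βΔS = 1.10 × 10⁻⁵ + 1.5762 × 10⁻³ = 1.5872 × 10⁻³, so Δρ ≈ 1.628 kg m⁻³.
N² = (g/ρ₀)·Δρ/Δz = g·(Δρ/ρ₀)/Δz = 9.8 × 1.5872 × 10⁻³ / 20 = 7.7773 × 10⁻⁴ s⁻² ≈ 7.78 × 10⁻⁴ s⁻².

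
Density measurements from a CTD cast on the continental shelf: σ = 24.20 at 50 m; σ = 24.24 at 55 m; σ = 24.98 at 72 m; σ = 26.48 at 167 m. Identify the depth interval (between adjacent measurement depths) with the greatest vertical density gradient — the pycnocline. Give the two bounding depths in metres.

55–72 m

Compute the density gradient over each adjacent pair:
  50–55 m: Δρ/Δz = 0.04/5 = 8.0 × 10⁻³ kg m⁻⁴
  55–72 m: Δρ/Δz = 0.74/17 = 0.044 kg m⁻⁴
  72–167 m: Δρ/Δz = 1.50/95 = 0.016 kg m⁻⁴
The largest gradient is in the 55–72 m interval — the pycnocline.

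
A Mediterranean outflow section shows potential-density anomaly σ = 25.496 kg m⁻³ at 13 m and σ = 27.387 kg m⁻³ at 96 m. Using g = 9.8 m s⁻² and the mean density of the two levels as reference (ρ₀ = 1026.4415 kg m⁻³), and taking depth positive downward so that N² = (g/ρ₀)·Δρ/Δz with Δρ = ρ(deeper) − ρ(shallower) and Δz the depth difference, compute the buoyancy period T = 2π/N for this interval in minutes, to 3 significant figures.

7.10 min

Δρ = 1027.387 − 1025.496 = 1.891 kg m⁻³ over Δz = 96 − 13 = 83 m.
N² = (9.8/1026.4415) × (1.891/83) = 2.1752 × 10⁻⁴ s⁻².
N = √(2.1752 × 10⁻⁴) = 0.014749 rad s⁻¹, so T = 2π/N = 426.01 s = 7.1002 min ≈ 7.10 min.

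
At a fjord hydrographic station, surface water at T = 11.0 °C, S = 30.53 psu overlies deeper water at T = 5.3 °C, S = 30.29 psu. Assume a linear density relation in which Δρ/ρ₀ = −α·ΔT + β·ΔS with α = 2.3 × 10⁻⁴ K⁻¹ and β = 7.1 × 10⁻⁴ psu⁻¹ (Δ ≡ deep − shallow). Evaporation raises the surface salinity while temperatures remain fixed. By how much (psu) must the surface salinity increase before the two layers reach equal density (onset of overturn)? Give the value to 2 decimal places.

1.61 psu

Neutral buoyancy requires −α(T_deep − T_surf) + β(S_deep − S_surf′) = 0.
S_surf′ = S_deep − (α/β)·ΔT = 30.29 − (2.3 × 10⁻⁴/7.1 × 10⁻⁴)·(-5.7) = 32.1365 psu.
Increase required: 32.1365 − 30.53 = 1.6065 psu.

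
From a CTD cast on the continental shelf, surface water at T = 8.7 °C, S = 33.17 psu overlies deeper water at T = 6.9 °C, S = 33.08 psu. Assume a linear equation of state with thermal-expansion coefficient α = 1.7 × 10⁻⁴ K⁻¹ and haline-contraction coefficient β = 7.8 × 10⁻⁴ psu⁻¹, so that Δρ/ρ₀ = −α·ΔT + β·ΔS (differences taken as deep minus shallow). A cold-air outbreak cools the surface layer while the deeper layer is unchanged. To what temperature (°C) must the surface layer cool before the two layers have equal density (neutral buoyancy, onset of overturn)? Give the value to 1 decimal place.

Neutral buoyancy requires Δρ = 0, i.e. −α(T_deep − T_surf′) + β(S_deep − S_surf) = 0.
T_surf′ = T_deep − (β/α)·ΔS = 6.9 − (7.8 × 10⁻⁴/1.7 × 10⁻⁴)·(-0.09) = 7.313 °C.
Cooling required: 8.7 − (7.313) = 1.387 °C.

7.3 °C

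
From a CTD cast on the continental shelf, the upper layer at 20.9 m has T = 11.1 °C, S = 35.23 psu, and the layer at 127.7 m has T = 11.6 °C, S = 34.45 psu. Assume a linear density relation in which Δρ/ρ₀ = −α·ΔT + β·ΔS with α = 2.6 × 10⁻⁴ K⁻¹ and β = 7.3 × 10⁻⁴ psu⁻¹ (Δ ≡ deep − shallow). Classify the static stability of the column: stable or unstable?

unstable

ΔT = 11.6 − 11.1 = +0.5 K and ΔS = 34.45 − 35.23 = -0.78 psu (deep − shallow).
−αΔT = -1.30 × 10⁻⁴; βΔS = -5.694 × 10⁻⁴; sum Δρ/ρ₀ = -6.994 × 10⁻⁴.
Δρ/ρ₀ < 0, so Δρ < 0: deeper water is lighter → statically unstable; the column would overturn.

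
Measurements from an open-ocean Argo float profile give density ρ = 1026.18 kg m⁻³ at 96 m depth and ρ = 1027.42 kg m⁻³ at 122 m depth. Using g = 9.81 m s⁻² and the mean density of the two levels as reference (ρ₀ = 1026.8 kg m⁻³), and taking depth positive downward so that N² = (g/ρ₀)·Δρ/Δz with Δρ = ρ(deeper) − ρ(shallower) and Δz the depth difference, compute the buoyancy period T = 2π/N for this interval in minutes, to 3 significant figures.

4.91 min

Δρ = 1027.42 − 1026.18 = 1.24 kg m⁻³ over Δz = 122 − 96 = 26 m.
N² = (9.81/1026.8) × (1.24/26) = 4.5565 × 10⁻⁴ s⁻².
N = √(4.5565 × 10⁻⁴) = 0.021346 rad s⁻¹, so T = 2π/N = 294.35 s = 4.9058 min ≈ 4.91 min.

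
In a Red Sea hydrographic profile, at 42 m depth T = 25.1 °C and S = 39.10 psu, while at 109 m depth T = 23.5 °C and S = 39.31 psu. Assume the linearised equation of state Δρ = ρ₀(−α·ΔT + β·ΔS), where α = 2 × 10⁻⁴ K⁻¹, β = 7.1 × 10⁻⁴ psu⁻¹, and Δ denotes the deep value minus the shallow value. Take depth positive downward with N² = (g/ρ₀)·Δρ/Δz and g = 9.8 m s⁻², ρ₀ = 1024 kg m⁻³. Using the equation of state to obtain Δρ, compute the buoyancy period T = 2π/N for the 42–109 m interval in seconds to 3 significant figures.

ΔT = -1.6 K, ΔS = +0.21 psu (deep − shallow).
Δρ/ρ₀ = −αΔT + βΔS = 3.20 × 10⁻⁴ + 1.491 × 10⁻⁴ = 4.691 × 10⁻⁴, so Δρ ≈ 0.4804 kg m⁻³.
N² = (g/ρ₀)·Δρ/Δz = g·(Δρ/ρ₀)/Δz = 9.8 × 4.691 × 10⁻⁴ / 67 = 6.8615 × 10⁻⁵ s⁻².
N = √(6.8615 × 10⁻⁵) = 8.2834 × 10⁻³ rad s⁻¹ → T = 2π/N = 758.53 s ≈ 759 s.

759 s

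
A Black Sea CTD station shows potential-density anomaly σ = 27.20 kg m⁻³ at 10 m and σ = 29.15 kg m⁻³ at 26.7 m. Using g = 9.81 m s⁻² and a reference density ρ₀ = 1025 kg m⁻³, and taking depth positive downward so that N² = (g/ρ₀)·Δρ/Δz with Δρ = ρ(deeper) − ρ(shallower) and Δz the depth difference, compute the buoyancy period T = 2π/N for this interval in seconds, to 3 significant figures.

188 s

Δρ = 1029.15 − 1027.20 = 1.95 kg m⁻³ over Δz = 26.7 − 10 = 16.7 m.
N² = (9.81/1025) × (1.95/16.7) = 1.1175 × 10⁻³ s⁻².
N = √(1.1175 × 10⁻³) = 0.033429 rad s⁻¹, so T = 2π/N = 187.96 s ≈ 188 s.
A positive N² confirms static stability across the interval.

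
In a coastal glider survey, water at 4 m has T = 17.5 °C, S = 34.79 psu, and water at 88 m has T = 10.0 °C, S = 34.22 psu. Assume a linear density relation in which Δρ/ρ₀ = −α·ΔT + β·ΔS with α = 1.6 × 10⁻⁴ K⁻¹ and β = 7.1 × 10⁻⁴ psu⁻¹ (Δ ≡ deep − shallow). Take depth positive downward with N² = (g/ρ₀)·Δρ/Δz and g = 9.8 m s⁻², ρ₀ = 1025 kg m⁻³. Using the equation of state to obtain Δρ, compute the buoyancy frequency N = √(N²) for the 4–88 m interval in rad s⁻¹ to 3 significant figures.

ΔT = -7.5 K, ΔS = -0.57 psu (deep − shallow).
Δρ/ρ₀ = −αΔT + βΔS = 1.20 × 10⁻³ − 4.047 × 10⁻⁴ = 7.953 × 10⁻⁴, so Δρ ≈ 0.8152 kg m⁻³.
N² = (g/ρ₀)·Δρ/Δz = g·(Δρ/ρ₀)/Δz = 9.8 × 7.953 × 10⁻⁴ / 84 = 9.2785 × 10⁻⁵ s⁻².
N = √(9.2785 × 10⁻⁵) = 9.6325 × 10⁻³ rad s⁻¹ ≈ 9.63 × 10⁻³ rad s⁻¹.

9.63 × 10⁻³ rad s⁻¹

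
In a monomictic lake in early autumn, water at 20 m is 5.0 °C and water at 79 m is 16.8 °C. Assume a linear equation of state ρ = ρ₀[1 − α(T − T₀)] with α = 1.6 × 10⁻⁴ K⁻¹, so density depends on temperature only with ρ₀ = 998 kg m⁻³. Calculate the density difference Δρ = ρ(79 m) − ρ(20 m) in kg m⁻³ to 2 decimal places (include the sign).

-1.88 kg m⁻³

ΔT = +11.8 K, Δρ/ρ₀ = −αΔT = -1.888 × 10⁻³.
Δρ = 998 × (-1.888 × 10⁻³) = -1.88 kg m⁻³.
Negative Δρ: lighter below, statically unstable.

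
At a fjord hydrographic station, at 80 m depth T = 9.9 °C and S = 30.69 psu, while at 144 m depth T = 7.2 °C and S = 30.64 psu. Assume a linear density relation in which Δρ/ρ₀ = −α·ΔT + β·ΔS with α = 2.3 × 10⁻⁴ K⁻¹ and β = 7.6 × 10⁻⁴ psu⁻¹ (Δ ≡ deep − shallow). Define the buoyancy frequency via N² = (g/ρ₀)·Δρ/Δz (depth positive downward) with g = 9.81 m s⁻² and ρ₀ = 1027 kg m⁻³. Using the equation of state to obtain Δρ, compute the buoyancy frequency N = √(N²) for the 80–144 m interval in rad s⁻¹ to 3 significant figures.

9.45 × 10⁻³ rad s⁻¹

ΔT = -2.7 K, ΔS = -0.05 psu (deep − shallow).
Δρ/ρ₀ = −αΔT + βΔS = 6.21 × 10⁻⁴ − 3.80 × 10⁻⁵ = 5.83 × 10⁻⁴, so Δρ ≈ 0.5987 kg m⁻³.
N² = (g/ρ₀)·Δρ/Δz = g·(Δρ/ρ₀)/Δz = 9.81 × 5.83 × 10⁻⁴ / 64 = 8.9363 × 10⁻⁵ s⁻².
N = √(8.9363 × 10⁻⁵) = 9.4532 × 10⁻³ rad s⁻¹ ≈ 9.45 × 10⁻³ rad s⁻¹.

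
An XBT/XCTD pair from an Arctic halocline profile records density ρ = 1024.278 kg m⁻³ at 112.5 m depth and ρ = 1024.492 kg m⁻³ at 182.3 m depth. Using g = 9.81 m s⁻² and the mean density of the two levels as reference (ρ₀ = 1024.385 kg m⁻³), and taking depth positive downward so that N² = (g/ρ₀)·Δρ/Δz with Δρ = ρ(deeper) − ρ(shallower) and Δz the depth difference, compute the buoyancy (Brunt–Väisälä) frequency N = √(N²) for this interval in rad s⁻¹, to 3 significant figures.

5.42 × 10⁻³ rad s⁻¹

Δρ = 1024.492 − 1024.278 = 0.214 kg m⁻³ over Δz = 182.3 − 112.5 = 69.8 m.
N² = (9.81/1024.385) × (0.214/69.8) = 2.9361 × 10⁻⁵ s⁻².
N = √(2.9361 × 10⁻⁵) = 5.4186 × 10⁻³ rad s⁻¹ ≈ 5.42 × 10⁻³ rad s⁻¹.
Since Δρ > 0 the layer is stably stratified.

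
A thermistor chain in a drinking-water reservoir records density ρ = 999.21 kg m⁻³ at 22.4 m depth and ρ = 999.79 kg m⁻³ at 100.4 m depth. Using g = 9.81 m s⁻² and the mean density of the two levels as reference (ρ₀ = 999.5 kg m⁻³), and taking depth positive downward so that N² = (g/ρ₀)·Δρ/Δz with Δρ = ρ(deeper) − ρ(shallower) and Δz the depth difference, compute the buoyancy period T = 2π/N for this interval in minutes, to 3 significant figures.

12.3 min

Δρ = 999.79 − 999.21 = 0.58 kg m⁻³ over Δz = 100.4 − 22.4 = 78 m.
N² = (9.81/999.5) × (0.58/78) = 7.2983 × 10⁻⁵ s⁻².
N = √(7.2983 × 10⁻⁵) = 8.5430 × 10⁻³ rad s⁻¹, so T = 2π/N = 735.48 s = 12.258 min ≈ 12.3 min.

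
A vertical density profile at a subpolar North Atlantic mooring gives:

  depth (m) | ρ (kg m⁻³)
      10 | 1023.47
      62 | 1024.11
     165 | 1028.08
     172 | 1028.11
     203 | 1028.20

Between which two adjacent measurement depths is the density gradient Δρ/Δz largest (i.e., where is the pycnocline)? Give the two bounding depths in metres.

62–165 m

Compute the density gradient over each adjacent pair:
  10–62 m: Δρ/Δz = 0.64/52 = 0.012 kg m⁻⁴
  62–165 m: Δρ/Δz = 3.97/103 = 0.039 kg m⁻⁴
  165–172 m: Δρ/Δz = 0.03/7 = 4.3 × 10⁻³ kg m⁻⁴
  172–203 m: Δρ/Δz = 0.09/31 = 2.9 × 10⁻³ kg m⁻⁴
The largest gradient is in the 62–165 m interval — the pycnocline.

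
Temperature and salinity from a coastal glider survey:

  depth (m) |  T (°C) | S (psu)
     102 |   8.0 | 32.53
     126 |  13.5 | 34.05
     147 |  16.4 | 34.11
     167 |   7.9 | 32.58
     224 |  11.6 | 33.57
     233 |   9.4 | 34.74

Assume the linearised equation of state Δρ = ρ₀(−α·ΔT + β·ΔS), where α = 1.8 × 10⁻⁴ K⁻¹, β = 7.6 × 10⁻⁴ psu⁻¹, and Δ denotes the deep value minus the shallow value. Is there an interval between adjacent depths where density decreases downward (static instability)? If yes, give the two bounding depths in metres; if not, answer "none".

Evaluate Δρ/ρ₀ = −αΔT + βΔS across each adjacent pair:
  102–126 m: −αΔT+βΔS = −(1.8 × 10⁻⁴)(+5.5)+(7.6 × 10⁻⁴)(+1.52) = 1.7 × 10⁻⁴ → stable
  126–147 m: −αΔT+βΔS = −(1.8 × 10⁻⁴)(+2.9)+(7.6 × 10⁻⁴)(+0.06) = -4.8 × 10⁻⁴ → UNSTABLE
  147–167 m: −αΔT+βΔS = −(1.8 × 10⁻⁴)(-8.5)+(7.6 × 10⁻⁴)(-1.53) = 3.7 × 10⁻⁴ → stable
  167–224 m: −αΔT+βΔS = −(1.8 × 10⁻⁴)(+3.7)+(7.6 × 10⁻⁴)(+0.99) = 8.6 × 10⁻⁵ → stable
  224–233 m: −αΔT+βΔS = −(1.8 × 10⁻⁴)(-2.2)+(7.6 × 10⁻⁴)(+1.17) = 1.3 × 10⁻³ → stable
The 126–147 m interval has Δρ < 0: lighter water underlies denser water.

126–147 m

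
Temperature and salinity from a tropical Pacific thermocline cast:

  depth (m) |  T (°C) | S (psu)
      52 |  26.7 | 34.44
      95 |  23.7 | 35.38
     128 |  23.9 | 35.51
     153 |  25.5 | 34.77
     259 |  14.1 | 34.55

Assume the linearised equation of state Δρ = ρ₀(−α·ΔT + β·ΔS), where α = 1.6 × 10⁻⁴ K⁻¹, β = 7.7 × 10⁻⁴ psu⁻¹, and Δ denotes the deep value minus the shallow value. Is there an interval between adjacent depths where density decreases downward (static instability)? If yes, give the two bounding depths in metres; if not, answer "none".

128–153 m

Evaluate Δρ/ρ₀ = −αΔT + βΔS across each adjacent pair:
  52–95 m: −αΔT+βΔS = −(1.6 × 10⁻⁴)(-3.0)+(7.7 × 10⁻⁴)(+0.94) = 1.2 × 10⁻³ → stable
  95–128 m: −αΔT+βΔS = −(1.6 × 10⁻⁴)(+0.2)+(7.7 × 10⁻⁴)(+0.13) = 6.8 × 10⁻⁵ → stable
  128–153 m: −αΔT+βΔS = −(1.6 × 10⁻⁴)(+1.6)+(7.7 × 10⁻⁴)(-0.74) = -8.3 × 10⁻⁴ → UNSTABLE
  153–259 m: −αΔT+βΔS = −(1.6 × 10⁻⁴)(-11.4)+(7.7 × 10⁻⁴)(-0.22) = 1.7 × 10⁻³ → stable
The 128–153 m interval has Δρ < 0: lighter water underlies denser water.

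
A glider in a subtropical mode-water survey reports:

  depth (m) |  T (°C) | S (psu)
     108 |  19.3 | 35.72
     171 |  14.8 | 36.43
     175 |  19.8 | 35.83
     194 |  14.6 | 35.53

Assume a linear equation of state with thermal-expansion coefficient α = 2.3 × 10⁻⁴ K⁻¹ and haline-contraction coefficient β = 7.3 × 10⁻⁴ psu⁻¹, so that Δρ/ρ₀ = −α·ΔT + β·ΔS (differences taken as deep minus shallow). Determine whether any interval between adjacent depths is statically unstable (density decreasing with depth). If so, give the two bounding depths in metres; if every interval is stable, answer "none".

Evaluate Δρ/ρ₀ = −αΔT + βΔS across each adjacent pair:
  108–171 m: −αΔT+βΔS = −(2.3 × 10⁻⁴)(-4.5)+(7.3 × 10⁻⁴)(+0.71) = 1.6 × 10⁻³ → stable
  171–175 m: −αΔT+βΔS = −(2.3 × 10⁻⁴)(+5.0)+(7.3 × 10⁻⁴)(-0.60) = -1.6 × 10⁻³ → UNSTABLE
  175–194 m: −αΔT+βΔS = −(2.3 × 10⁻⁴)(-5.2)+(7.3 × 10⁻⁴)(-0.30) = 9.8 × 10⁻⁴ → stable
The 171–175 m interval has Δρ < 0: lighter water underlies denser water.

171–175 m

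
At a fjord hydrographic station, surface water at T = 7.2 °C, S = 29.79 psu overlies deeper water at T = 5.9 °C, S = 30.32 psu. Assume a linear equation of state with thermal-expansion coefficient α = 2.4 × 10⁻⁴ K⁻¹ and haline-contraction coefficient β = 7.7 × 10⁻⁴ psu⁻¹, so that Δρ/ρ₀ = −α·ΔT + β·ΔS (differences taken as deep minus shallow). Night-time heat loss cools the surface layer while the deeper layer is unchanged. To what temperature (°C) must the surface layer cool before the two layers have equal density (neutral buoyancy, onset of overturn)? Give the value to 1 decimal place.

Neutral buoyancy requires Δρ = 0, i.e. −α(T_deep − T_surf′) + β(S_deep − S_surf) = 0.
T_surf′ = T_deep − (β/α)·ΔS = 5.9 − (7.7 × 10⁻⁴/2.4 × 10⁻⁴)·(+0.53) = 4.200 °C.
Cooling required: 7.2 − (4.200) = 3.000 °C.

4.2 °C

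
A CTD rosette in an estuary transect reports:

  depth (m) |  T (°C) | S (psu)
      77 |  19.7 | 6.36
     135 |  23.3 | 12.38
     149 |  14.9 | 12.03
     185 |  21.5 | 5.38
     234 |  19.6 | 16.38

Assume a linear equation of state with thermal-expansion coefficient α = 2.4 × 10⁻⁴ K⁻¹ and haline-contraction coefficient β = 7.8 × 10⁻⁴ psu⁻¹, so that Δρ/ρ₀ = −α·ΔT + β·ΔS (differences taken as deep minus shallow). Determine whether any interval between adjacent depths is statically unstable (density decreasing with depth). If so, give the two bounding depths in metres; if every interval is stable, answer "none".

Evaluate Δρ/ρ₀ = −αΔT + βΔS across each adjacent pair:
  77–135 m: −αΔT+βΔS = −(2.4 × 10⁻⁴)(+3.6)+(7.8 × 10⁻⁴)(+6.02) = 3.8 × 10⁻³ → stable
  135–149 m: −αΔT+βΔS = −(2.4 × 10⁻⁴)(-8.4)+(7.8 × 10⁻⁴)(-0.35) = 1.7 × 10⁻³ → stable
  149–185 m: −αΔT+βΔS = −(2.4 × 10⁻⁴)(+6.6)+(7.8 × 10⁻⁴)(-6.65) = -6.8 × 10⁻³ → UNSTABLE
  185–234 m: −αΔT+βΔS = −(2.4 × 10⁻⁴)(-1.9)+(7.8 × 10⁻⁴)(+11.00) = 9.0 × 10⁻³ → stable
The 149–185 m interval has Δρ < 0: lighter water underlies denser water.

149–185 m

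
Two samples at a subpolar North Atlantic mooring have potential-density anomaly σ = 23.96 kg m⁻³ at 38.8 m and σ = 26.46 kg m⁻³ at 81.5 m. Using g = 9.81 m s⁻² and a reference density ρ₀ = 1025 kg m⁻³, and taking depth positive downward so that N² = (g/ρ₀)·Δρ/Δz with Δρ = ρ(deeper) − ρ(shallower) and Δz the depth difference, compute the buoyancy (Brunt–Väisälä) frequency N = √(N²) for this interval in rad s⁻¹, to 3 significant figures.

0.0237 rad s⁻¹

Δρ = 1026.46 − 1023.96 = 2.50 kg m⁻³ over Δz = 81.5 − 38.8 = 42.7 m.
N² = (9.81/1025) × (2.50/42.7) = 5.6035 × 10⁻⁴ s⁻².
N = √(5.6035 × 10⁻⁴) = 0.023672 rad s⁻¹ ≈ 0.0237 rad s⁻¹.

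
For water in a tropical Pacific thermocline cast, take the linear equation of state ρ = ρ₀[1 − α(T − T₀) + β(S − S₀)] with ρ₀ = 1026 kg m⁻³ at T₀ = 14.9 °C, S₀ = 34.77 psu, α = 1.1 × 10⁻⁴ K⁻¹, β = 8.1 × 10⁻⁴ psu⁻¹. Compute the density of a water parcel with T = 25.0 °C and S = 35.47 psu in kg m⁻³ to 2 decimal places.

1025.44 kg m⁻³

T − T₀ = +10.1 K, S − S₀ = +0.70 psu.
Bracket = 1 − α·(+10.1) + β·(+0.70) = 1 + (-5.44 × 10⁻⁴) = 0.9994560.
ρ = 1026 × 0.9994560 = 1025.44 kg m⁻³.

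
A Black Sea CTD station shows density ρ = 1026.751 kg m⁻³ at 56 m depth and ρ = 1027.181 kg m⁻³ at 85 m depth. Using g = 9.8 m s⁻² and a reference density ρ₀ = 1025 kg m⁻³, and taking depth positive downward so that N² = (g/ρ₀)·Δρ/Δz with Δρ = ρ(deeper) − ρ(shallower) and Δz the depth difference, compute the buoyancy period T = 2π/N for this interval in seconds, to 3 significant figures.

528 s

Δρ = 1027.181 − 1026.751 = 0.430 kg m⁻³ over Δz = 85 − 56 = 29 m.
N² = (9.8/1025) × (0.430/29) = 1.4177 × 10⁻⁴ s⁻².
N = √(1.4177 × 10⁻⁴) = 0.011907 rad s⁻¹, so T = 2π/N = 527.69 s ≈ 528 s.
N² > 0, so the interval is statically stable.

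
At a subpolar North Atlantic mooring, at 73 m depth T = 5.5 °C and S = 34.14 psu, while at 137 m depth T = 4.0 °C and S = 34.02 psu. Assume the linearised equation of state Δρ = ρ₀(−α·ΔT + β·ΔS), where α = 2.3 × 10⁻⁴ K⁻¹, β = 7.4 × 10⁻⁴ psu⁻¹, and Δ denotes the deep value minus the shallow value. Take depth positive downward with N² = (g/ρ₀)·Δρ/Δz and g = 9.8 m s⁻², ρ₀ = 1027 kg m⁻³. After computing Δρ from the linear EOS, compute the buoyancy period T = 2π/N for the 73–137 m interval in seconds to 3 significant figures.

1.00 × 10³ s

ΔT = -1.5 K, ΔS = -0.12 psu (deep − shallow).
Δρ/ρ₀ = −αΔT + βΔS = 3.45 × 10⁻⁴ − 8.88 × 10⁻⁵ = 2.562 × 10⁻⁴, so Δρ ≈ 0.2631 kg m⁻³.
N² = (g/ρ₀)·Δρ/Δz = g·(Δρ/ρ₀)/Δz = 9.8 × 2.562 × 10⁻⁴ / 64 = 3.9231 × 10⁻⁵ s⁻².
N = √(3.9231 × 10⁻⁵) = 6.2635 × 10⁻³ rad s⁻¹ → T = 2π/N = 1.0031 × 10³ s ≈ 1.00 × 10³ s.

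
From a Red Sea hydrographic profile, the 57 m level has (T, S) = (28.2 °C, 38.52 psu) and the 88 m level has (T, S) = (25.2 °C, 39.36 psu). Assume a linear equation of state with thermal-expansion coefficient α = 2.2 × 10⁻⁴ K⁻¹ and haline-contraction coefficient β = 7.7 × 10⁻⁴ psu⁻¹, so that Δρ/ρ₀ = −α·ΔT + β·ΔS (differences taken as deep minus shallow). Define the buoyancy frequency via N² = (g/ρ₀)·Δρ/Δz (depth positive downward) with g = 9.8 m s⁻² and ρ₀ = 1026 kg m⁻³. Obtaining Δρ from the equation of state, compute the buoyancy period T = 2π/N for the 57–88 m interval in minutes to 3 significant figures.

5.15 min

ΔT = -3.0 K, ΔS = +0.84 psu (deep − shallow).
Δρ/ρ₀ = −αΔT + βΔS = 6.60 × 10⁻⁴ + 6.468 × 10⁻⁴ = 1.3068 × 10⁻³, so Δρ ≈ 1.341 kg m⁻³.
N² = (g/ρ₀)·Δρ/Δz = g·(Δρ/ρ₀)/Δz = 9.8 × 1.3068 × 10⁻³ / 31 = 4.1312 × 10⁻⁴ s⁻².
N = √(4.1312 × 10⁻⁴) = 0.020325 rad s⁻¹ → T = 2π/N = 309.14 s = 5.1523 min ≈ 5.15 min.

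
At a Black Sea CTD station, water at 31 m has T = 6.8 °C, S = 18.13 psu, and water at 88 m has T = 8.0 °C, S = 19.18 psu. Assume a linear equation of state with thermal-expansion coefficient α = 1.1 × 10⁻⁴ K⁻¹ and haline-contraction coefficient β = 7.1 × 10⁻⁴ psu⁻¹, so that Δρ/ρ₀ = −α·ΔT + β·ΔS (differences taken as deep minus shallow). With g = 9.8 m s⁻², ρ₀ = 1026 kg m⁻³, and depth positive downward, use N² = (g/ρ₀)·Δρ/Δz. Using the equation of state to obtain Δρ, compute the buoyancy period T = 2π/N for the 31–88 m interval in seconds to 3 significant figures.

ΔT = +1.2 K, ΔS = +1.05 psu (deep − shallow).
Δρ/ρ₀ = −αΔT + βΔS = -1.32 × 10⁻⁴ + 7.455 × 10⁻⁴ = 6.135 × 10⁻⁴, so Δρ ≈ 0.6295 kg m⁻³.
N² = (g/ρ₀)·Δρ/Δz = g·(Δρ/ρ₀)/Δz = 9.8 × 6.135 × 10⁻⁴ / 57 = 1.0548 × 10⁻⁴ s⁻².
N = √(1.0548 × 10⁻⁴) = 0.010270 rad s⁻¹ → T = 2π/N = 611.80 s ≈ 612 s.

612 s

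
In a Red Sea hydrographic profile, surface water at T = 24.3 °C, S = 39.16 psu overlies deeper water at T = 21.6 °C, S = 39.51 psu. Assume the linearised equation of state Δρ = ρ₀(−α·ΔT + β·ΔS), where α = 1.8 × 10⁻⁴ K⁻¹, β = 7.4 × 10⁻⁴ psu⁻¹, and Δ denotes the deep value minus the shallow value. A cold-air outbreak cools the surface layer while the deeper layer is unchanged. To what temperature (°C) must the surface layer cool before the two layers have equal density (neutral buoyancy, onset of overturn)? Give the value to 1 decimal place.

Neutral buoyancy requires Δρ = 0, i.e. −α(T_deep − T_surf′) + β(S_deep − S_surf) = 0.
T_surf′ = T_deep − (β/α)·ΔS = 21.6 − (7.4 × 10⁻⁴/1.8 × 10⁻⁴)·(+0.35) = 20.161 °C.
Cooling required: 24.3 − (20.161) = 4.139 °C.

20.2 °C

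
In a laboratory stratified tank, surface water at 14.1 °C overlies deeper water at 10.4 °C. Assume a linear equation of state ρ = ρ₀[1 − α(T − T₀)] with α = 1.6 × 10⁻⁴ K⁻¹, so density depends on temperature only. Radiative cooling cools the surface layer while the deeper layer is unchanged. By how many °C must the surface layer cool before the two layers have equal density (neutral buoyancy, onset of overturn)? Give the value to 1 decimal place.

With temperature the only control, equal density requires T_surf′ = T_deep.
T_surf′ = 10.4 °C.
Cooling required: 14.1 − 10.4 = 3.7 °C.

3.7 °C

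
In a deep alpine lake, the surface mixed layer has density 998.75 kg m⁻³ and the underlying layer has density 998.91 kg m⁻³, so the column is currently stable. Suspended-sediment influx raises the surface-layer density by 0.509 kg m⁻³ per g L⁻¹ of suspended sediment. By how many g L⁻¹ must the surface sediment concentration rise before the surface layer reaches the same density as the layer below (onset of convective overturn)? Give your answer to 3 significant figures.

Density deficit of the surface layer: 998.91 − 998.75 = 0.16 kg m⁻³.
Required change = 0.16 / 0.509 = 0.314 g L⁻¹.

0.314 g L⁻¹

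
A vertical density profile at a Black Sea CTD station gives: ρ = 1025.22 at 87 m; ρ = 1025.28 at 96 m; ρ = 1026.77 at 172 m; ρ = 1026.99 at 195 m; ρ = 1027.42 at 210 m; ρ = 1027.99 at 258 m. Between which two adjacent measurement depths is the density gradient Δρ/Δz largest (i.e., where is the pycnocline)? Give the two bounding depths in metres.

195–210 m

Compute the density gradient over each adjacent pair:
  87–96 m: Δρ/Δz = 0.06/9 = 6.7 × 10⁻³ kg m⁻⁴
  96–172 m: Δρ/Δz = 1.49/76 = 0.020 kg m⁻⁴
  172–195 m: Δρ/Δz = 0.22/23 = 9.6 × 10⁻³ kg m⁻⁴
  195–210 m: Δρ/Δz = 0.43/15 = 0.029 kg m⁻⁴
  210–258 m: Δρ/Δz = 0.57/48 = 0.012 kg m⁻⁴
The largest gradient is in the 195–210 m interval — the pycnocline.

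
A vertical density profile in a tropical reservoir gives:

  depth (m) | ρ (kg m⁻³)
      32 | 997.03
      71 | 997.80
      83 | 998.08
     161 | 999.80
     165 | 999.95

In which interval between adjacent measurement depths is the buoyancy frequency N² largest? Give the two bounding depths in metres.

Compute the density gradient over each adjacent pair:
  32–71 m: Δρ/Δz = 0.77/39 = 0.020 kg m⁻⁴
  71–83 m: Δρ/Δz = 0.28/12 = 0.023 kg m⁻⁴
  83–161 m: Δρ/Δz = 1.72/78 = 0.022 kg m⁻⁴
  161–165 m: Δρ/Δz = 0.15/4 = 0.037 kg m⁻⁴
The largest gradient is in the 161–165 m interval — the pycnocline.

161–165 m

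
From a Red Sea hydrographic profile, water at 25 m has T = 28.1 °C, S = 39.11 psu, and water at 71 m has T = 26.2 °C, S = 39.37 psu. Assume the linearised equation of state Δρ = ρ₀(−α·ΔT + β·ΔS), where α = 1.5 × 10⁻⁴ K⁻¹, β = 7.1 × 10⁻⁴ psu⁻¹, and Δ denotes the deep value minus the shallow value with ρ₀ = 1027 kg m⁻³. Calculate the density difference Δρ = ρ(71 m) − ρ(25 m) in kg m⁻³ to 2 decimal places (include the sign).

ΔT = -1.9 K, ΔS = +0.26 psu (deep − shallow).
Δρ/ρ₀ = −(1.5 × 10⁻⁴)(-1.9) + (7.1 × 10⁻⁴)(+0.26) = 4.696 × 10⁻⁴.
Δρ = 1027 × (4.696 × 10⁻⁴) = +0.48 kg m⁻³.
Positive Δρ: denser below, stable.

+0.48 kg m⁻³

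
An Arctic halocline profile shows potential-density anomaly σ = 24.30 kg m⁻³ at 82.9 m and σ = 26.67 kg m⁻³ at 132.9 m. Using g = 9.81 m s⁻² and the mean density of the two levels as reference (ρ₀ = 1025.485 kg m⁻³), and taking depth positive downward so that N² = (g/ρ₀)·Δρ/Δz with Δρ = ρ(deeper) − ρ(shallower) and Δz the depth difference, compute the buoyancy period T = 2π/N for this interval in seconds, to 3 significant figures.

Δρ = 1026.67 − 1024.30 = 2.37 kg m⁻³ over Δz = 132.9 − 82.9 = 50 m.
N² = (9.81/1025.485) × (2.37/50) = 4.5344 × 10⁻⁴ s⁻².
N = √(4.5344 × 10⁻⁴) = 0.021294 rad s⁻¹, so T = 2π/N = 295.07 s ≈ 295 s.

295 s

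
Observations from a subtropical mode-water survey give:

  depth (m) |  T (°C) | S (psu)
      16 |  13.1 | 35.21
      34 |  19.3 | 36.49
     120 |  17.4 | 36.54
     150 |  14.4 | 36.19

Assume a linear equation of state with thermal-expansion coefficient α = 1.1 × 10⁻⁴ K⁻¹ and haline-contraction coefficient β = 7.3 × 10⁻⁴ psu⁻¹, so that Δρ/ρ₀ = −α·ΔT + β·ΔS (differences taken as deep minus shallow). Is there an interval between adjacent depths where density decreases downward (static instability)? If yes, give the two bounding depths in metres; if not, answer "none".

Evaluate Δρ/ρ₀ = −αΔT + βΔS across each adjacent pair:
  16–34 m: −αΔT+βΔS = −(1.1 × 10⁻⁴)(+6.2)+(7.3 × 10⁻⁴)(+1.28) = 2.5 × 10⁻⁴ → stable
  34–120 m: −αΔT+βΔS = −(1.1 × 10⁻⁴)(-1.9)+(7.3 × 10⁻⁴)(+0.05) = 2.5 × 10⁻⁴ → stable
  120–150 m: −αΔT+βΔS = −(1.1 × 10⁻⁴)(-3.0)+(7.3 × 10⁻⁴)(-0.35) = 7.5 × 10⁻⁵ → stable
Every interval has Δρ > 0: the column is stably stratified throughout.

none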